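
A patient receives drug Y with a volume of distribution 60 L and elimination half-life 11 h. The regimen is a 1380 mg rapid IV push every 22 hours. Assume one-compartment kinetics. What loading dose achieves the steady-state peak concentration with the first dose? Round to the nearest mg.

1840 mg

f = (1/2)^(22/11) ≈ 0.250000; accumulation ratio R = 1/(1−f) ≈ 1.33333.
Loading dose to hit Cmax,ss on first dose: D_load = D_maint·R ≈ 1380 × 1.33333 ≈ 1840.00 mg.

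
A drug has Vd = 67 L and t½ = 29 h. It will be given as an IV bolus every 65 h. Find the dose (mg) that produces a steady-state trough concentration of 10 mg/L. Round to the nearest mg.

2498 mg

τ/t½ = 65/29 ≈ 2.2414, so f = (1/2)^(65/29) ≈ 0.211484.
Cmin,ss = (D/Vd)·f/(1−f), so D = Cmin,ss·Vd·(1−f)/f.
D = 10 × 67 × (1−f)/f ≈ 10 × 67 × 3.72849 ≈ 2498.09 mg.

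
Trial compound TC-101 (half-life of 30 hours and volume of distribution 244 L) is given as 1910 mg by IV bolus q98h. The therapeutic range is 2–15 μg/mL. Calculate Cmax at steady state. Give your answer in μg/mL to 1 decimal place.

τ/t½ = 98/30 ≈ 3.2667, so fraction remaining f = (1/2)^(98/30) ≈ 0.1039.
At steady state, accumulation factor R = 1/(1 − e^(−kτ)) ≈ 1.1159.
Each bolus raises the concentration by D/Vd = 1910/244 ≈ 7.828 μg/mL.
Steady-state peak Cmax,ss = C₀·R ≈ 7.828 × 1.1159 ≈ 8.735 μg/mL.
Peak 8.7 μg/mL vs MTC 15 μg/mL: below toxic threshold.

8.7 μg/mL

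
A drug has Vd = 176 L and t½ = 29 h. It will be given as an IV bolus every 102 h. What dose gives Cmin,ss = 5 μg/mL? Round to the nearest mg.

τ/t½ = 102/29 ≈ 3.5172, so f = (1/2)^(102/29) ≈ 0.087338.
Cmin,ss = (D/Vd)·f/(1−f), so D = Cmin,ss·Vd·(1−f)/f.
D = 5 × 176 × (1−f)/f ≈ 5 × 176 × 10.44977 ≈ 9195.80 mg.

9196 mg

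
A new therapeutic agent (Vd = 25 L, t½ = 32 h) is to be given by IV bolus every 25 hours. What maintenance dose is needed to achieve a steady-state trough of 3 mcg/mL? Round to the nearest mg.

54 mg

τ/t½ = 25/32 ≈ 0.78125, so f = (1/2)^(25/32) ≈ 0.581862.
Cmin,ss = (D/Vd)·f/(1−f), so D = Cmin,ss·Vd·(1−f)/f.
D = 3 × 25 × (1−f)/f ≈ 3 × 25 × 0.71862 ≈ 53.90 mg.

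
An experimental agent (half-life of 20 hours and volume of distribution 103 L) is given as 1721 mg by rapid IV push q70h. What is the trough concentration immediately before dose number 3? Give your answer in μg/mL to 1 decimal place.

1.6 μg/mL

f = (1/2)^(τ/t½) = (1/2)^(70/20) ≈ 0.0884.
C₀ = D/Vd = 1721/103 ≈ 16.709 μg/mL.
Before the 3rd dose, 2 doses have been given. Superposition: Cmin = C₀·(f + f²).
≈ 16.709 × (0.0884 + 0.0078) ≈ 16.709 × 0.0962 ≈ 1.607 μg/mL.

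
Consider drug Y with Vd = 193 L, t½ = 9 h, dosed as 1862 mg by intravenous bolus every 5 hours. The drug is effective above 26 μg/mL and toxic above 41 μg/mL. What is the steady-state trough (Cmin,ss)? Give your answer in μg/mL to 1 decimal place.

20.5 μg/mL

Over one 5-h interval, 5/9 ≈ 0.55556 half-lives elapse, leaving f ≈ 0.6804 of each dose.
Each bolus raises the concentration by D/Vd = 1862/193 ≈ 9.648 μg/mL.
Steady-state trough Cmin,ss = C₀·f/(1−f) ≈ 9.648 × 0.6804/0.3196 ≈ 20.540 μg/mL.
Trough 20.5 μg/mL vs MEC 26 μg/mL: subtherapeutic.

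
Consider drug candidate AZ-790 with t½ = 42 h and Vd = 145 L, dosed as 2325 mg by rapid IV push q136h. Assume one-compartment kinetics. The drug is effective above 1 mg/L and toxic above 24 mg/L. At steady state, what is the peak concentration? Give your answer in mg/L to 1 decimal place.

k = ln2/t½ = ln2/42 ≈ 0.016504 h⁻¹; fraction remaining f = e^(−kτ) = e^(−0.016504×136) ≈ 0.1060.
At steady state, accumulation factor R = 1/(1 − e^(−kτ)) ≈ 1.1186.
Each bolus raises the concentration by D/Vd = 2325/145 ≈ 16.034 mg/L.
Cmax,ss = C₀/(1 − f) ≈ 16.034/0.8940 ≈ 17.935 mg/L.
Peak 17.9 mg/L vs MTC 24 mg/L: below toxic threshold.

17.9 mg/L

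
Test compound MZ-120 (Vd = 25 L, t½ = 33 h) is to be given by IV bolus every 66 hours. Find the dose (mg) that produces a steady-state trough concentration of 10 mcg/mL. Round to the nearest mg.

τ/t½ = 66/33 ≈ 2, so f = (1/2)^(66/33) ≈ 0.250000.
Cmin,ss = (D/Vd)·f/(1−f), so D = Cmin,ss·Vd·(1−f)/f.
D = 10 × 25 × (1−f)/f ≈ 10 × 25 × 3.00000 ≈ 750.00 mg.

750 mg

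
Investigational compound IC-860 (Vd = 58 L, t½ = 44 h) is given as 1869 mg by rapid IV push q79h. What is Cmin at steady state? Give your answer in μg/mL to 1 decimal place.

Over one 79-h interval, 79/44 ≈ 1.7955 half-lives elapse, leaving f ≈ 0.2881 of each dose.
Single-dose peak C₀ = D/Vd = 1869/58 ≈ 32.224 μg/mL.
Steady-state trough Cmin,ss = C₀·f/(1−f) ≈ 32.224 × 0.2881/0.7119 ≈ 13.041 μg/mL.

13.0 μg/mL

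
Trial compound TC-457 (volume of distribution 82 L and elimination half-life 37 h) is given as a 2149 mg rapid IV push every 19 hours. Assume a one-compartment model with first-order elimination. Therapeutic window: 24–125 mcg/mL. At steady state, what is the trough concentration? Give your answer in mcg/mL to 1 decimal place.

61.3 mcg/mL

τ/t½ = 19/37 ≈ 0.51351, so fraction remaining f = (1/2)^(19/37) ≈ 0.7005.
Single-dose peak C₀ = D/Vd = 2149/82 ≈ 26.207 mcg/mL.
Steady-state trough Cmin,ss = C₀·f/(1−f) ≈ 26.207 × 0.7005/0.2995 ≈ 61.296 mcg/mL.
Trough 61.3 mcg/mL vs MEC 24 mcg/mL: adequate.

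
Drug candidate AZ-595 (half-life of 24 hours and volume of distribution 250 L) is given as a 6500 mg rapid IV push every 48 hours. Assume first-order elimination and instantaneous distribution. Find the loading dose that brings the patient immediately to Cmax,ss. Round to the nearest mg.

8667 mg

f = (1/2)^(48/24) ≈ 0.250000; accumulation ratio R = 1/(1−f) ≈ 1.33333.
Loading dose to hit Cmax,ss on first dose: D_load = D_maint·R ≈ 6500 × 1.33333 ≈ 8666.64 mg.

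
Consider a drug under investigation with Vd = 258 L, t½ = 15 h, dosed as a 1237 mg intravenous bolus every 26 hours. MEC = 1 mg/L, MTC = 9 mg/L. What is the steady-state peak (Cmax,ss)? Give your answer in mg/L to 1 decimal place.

k = ln2/t½ = ln2/15 ≈ 0.046210 h⁻¹; fraction remaining f = e^(−kτ) = e^(−0.046210×26) ≈ 0.3008.
Accumulation ratio R = 1/(1 − f) ≈ 1/0.6992 ≈ 1.4302.
Each bolus raises the concentration by D/Vd = 1237/258 ≈ 4.795 mg/L.
Cmax,ss = C₀/(1 − f) ≈ 4.795/0.6992 ≈ 6.858 mg/L.
Peak 6.9 mg/L vs MTC 9 mg/L: below toxic threshold.

6.9 mg/L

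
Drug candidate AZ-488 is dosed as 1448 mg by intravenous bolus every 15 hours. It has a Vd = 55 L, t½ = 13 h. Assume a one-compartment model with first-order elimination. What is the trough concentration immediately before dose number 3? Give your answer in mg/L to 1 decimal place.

17.1 mg/L

f = (1/2)^(τ/t½) = (1/2)^(15/13) ≈ 0.4494.
C₀ = D/Vd = 1448/55 ≈ 26.327 mg/L.
Before the 3rd dose, 2 doses have been given. Superposition: Cmin = C₀·(f + f²).
≈ 26.327 × (0.4494 + 0.2020) ≈ 26.327 × 0.6514 ≈ 17.149 mg/L.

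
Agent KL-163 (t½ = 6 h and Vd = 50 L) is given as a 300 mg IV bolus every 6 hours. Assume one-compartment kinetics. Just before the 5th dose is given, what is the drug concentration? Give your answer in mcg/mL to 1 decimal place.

f = (1/2)^(τ/t½) = (1/2)^(6/6) ≈ 0.5000.
C₀ = D/Vd = 300/50 ≈ 6.000 mcg/mL.
Before the 5th dose, 4 doses have been given. Superposition: Cmin = C₀·(f + f² + … + f^4).
≈ 6.000 × (0.5000 + 0.2500 + 0.1250 + 0.0625) ≈ 6.000 × 0.9375 ≈ 5.625 mcg/mL.

5.6 mcg/mL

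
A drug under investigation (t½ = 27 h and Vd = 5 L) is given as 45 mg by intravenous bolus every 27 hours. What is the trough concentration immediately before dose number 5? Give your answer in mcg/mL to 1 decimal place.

8.4 mcg/mL

f = (1/2)^(τ/t½) = (1/2)^(27/27) ≈ 0.5000.
C₀ = D/Vd = 45/5 ≈ 9.000 mcg/mL.
Before the 5th dose, 4 doses have been given. Superposition: Cmin = C₀·(f + f² + … + f^4).
≈ 9.000 × (0.5000 + 0.2500 + 0.1250 + 0.0625) ≈ 9.000 × 0.9375 ≈ 8.438 mcg/mL.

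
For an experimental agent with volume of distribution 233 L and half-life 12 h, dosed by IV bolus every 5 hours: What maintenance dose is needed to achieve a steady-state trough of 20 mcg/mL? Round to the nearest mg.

τ/t½ = 5/12 ≈ 0.41667, so f = (1/2)^(5/12) ≈ 0.749154.
Cmin,ss = (D/Vd)·f/(1−f), so D = Cmin,ss·Vd·(1−f)/f.
D = 20 × 233 × (1−f)/f ≈ 20 × 233 × 0.33484 ≈ 1560.35 mg.

1560 mg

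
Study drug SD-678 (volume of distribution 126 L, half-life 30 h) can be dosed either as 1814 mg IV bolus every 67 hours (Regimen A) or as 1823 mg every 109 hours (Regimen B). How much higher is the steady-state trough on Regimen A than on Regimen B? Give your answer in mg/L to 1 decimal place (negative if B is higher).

Regimen A: f = (1/2)^(67/30) ≈ 0.2127; Cmin,ss = (1814/126)·f/(1−f) ≈ 3.890 mg/L.
Regimen B: f = (1/2)^(109/30) ≈ 0.0806; Cmin,ss = (1823/126)·f/(1−f) ≈ 1.268 mg/L.
Difference ≈ 3.890 − 1.268 ≈ 2.622 mg/L.

2.6 mg/L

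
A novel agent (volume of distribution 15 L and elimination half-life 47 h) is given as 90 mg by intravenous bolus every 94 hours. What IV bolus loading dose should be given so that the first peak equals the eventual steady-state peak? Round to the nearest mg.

f = (1/2)^(94/47) ≈ 0.250000; accumulation ratio R = 1/(1−f) ≈ 1.33333.
Loading dose to hit Cmax,ss on first dose: D_load = D_maint·R ≈ 90 × 1.33333 ≈ 120.00 mg.

120 mg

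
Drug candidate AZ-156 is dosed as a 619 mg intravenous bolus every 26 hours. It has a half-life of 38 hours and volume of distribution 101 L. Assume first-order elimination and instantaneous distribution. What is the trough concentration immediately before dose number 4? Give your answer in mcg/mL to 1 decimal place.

f = (1/2)^(τ/t½) = (1/2)^(26/38) ≈ 0.6223.
C₀ = D/Vd = 619/101 ≈ 6.129 mcg/mL.
Before the 4th dose, 3 doses have been given. Superposition: Cmin = C₀·(f + f² + … + f^3).
≈ 6.129 × (0.6223 + 0.3873 + 0.2410) ≈ 6.129 × 1.2506 ≈ 7.665 mcg/mL.

7.7 mcg/mL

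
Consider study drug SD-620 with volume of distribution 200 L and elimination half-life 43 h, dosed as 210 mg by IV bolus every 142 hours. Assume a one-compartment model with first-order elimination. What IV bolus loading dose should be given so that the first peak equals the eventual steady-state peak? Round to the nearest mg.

234 mg

f = (1/2)^(142/43) ≈ 0.101368; accumulation ratio R = 1/(1−f) ≈ 1.11280.
Loading dose to hit Cmax,ss on first dose: D_load = D_maint·R ≈ 210 × 1.11280 ≈ 233.69 mg.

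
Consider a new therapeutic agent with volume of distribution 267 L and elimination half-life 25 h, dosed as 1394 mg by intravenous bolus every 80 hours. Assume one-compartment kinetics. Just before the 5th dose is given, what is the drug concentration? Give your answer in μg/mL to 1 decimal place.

f = (1/2)^(τ/t½) = (1/2)^(80/25) ≈ 0.1088.
C₀ = D/Vd = 1394/267 ≈ 5.221 μg/mL.
Before the 5th dose, 4 doses have been given. Superposition: Cmin = C₀·(f + f² + … + f^4).
≈ 5.221 × (0.1088 + 0.0118 + 0.0013 + 0.0001) ≈ 5.221 × 0.1220 ≈ 0.637 μg/mL.

0.6 μg/mL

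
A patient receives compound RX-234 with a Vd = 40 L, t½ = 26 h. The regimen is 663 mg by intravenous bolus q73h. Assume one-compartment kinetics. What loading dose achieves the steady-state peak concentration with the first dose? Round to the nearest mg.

773 mg

f = (1/2)^(73/26) ≈ 0.142824; accumulation ratio R = 1/(1−f) ≈ 1.16662.
Loading dose to hit Cmax,ss on first dose: D_load = D_maint·R ≈ 663 × 1.16662 ≈ 773.47 mg.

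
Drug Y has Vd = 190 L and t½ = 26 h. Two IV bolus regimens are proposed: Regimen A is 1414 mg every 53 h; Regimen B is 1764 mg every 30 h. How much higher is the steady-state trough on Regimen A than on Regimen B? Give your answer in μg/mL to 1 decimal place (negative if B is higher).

-5.2 μg/mL

Regimen A: f = (1/2)^(53/26) ≈ 0.2434; Cmin,ss = (1414/190)·f/(1−f) ≈ 2.394 μg/mL.
Regimen B: f = (1/2)^(30/26) ≈ 0.4494; Cmin,ss = (1764/190)·f/(1−f) ≈ 7.578 μg/mL.
Difference ≈ 2.394 − 7.578 ≈ -5.184 μg/mL.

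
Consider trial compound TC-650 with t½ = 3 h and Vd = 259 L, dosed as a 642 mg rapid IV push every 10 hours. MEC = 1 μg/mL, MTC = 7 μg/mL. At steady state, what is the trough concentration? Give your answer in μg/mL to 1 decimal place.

0.3 μg/mL

Over one 10-h interval, 10/3 ≈ 3.3333 half-lives elapse, leaving f ≈ 0.0992 of each dose.
Accumulation ratio R = 1/(1 − f) ≈ 1/0.9008 ≈ 1.1101.
Each bolus raises the concentration by D/Vd = 642/259 ≈ 2.479 μg/mL.
Cmax,ss = C₀/(1 − f) ≈ 2.479/0.9008 ≈ 2.752 μg/mL.
Steady-state trough Cmin,ss = Cmax,ss·f ≈ 2.752 × 0.0992 ≈ 0.273 μg/mL.
Trough 0.3 μg/mL vs MEC 1 μg/mL: subtherapeutic.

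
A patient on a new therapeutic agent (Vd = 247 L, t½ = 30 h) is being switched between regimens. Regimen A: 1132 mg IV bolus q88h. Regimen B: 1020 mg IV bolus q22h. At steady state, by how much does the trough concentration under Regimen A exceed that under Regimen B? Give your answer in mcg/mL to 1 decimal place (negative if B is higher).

-5.5 mcg/mL

Regimen A: f = (1/2)^(88/30) ≈ 0.1309; Cmin,ss = (1132/247)·f/(1−f) ≈ 0.690 mcg/mL.
Regimen B: f = (1/2)^(22/30) ≈ 0.6015; Cmin,ss = (1020/247)·f/(1−f) ≈ 6.233 mcg/mL.
Difference ≈ 0.690 − 6.233 ≈ -5.543 mcg/mL.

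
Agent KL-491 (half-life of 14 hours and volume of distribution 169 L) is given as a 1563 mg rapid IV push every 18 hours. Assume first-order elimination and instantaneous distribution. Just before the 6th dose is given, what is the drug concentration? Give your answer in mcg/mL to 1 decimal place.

6.4 mcg/mL

f = (1/2)^(τ/t½) = (1/2)^(18/14) ≈ 0.4102.
C₀ = D/Vd = 1563/169 ≈ 9.249 mcg/mL.
Before the 6th dose, 5 doses have been given. Superposition: Cmin = C₀·(f + f² + … + f^5).
≈ 9.249 × (0.4102 + 0.1683 + 0.0690 + 0.0283 + 0.0116) ≈ 9.249 × 0.6874 ≈ 6.358 mcg/mL.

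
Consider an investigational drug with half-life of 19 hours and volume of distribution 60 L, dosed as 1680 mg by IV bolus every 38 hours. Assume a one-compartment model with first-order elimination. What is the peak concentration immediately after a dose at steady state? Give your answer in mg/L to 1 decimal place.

37.3 mg/L

τ = 38 h = 2 half-lives, so f = (1/2)^2 = 0.25.
At steady state, R = 1/(1 − 0.25) = 4/3.
Single-dose peak C₀ = D/Vd = 1680/60 = 28 mg/L.
Steady-state peak Cmax,ss = C₀·R = 28 × 4/3 ≈ 37.333 mg/L.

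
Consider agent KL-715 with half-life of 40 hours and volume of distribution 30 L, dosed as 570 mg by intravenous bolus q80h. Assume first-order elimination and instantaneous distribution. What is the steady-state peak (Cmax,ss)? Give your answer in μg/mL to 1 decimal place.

25.3 μg/mL

τ = 80 h = 2 half-lives, so f = (1/2)^2 = 0.25.
Accumulation ratio R = 1/(1 − f) = 1/0.75 = 4/3.
Single-dose peak C₀ = D/Vd = 570/30 = 19 μg/mL.
Steady-state peak Cmax,ss = C₀·R = 19 × 4/3 ≈ 25.333 μg/mL.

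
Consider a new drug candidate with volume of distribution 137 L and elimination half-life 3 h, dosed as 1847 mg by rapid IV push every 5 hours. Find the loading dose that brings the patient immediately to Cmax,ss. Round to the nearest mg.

2696 mg

f = (1/2)^(5/3) ≈ 0.314980; accumulation ratio R = 1/(1−f) ≈ 1.45981.
Loading dose to hit Cmax,ss on first dose: D_load = D_maint·R ≈ 1847 × 1.45981 ≈ 2696.27 mg.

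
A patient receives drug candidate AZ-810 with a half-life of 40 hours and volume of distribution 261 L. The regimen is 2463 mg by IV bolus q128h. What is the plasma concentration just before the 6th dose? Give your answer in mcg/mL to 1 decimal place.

1.2 mcg/mL

f = (1/2)^(τ/t½) = (1/2)^(128/40) ≈ 0.1088.
C₀ = D/Vd = 2463/261 ≈ 9.437 mcg/mL.
Before the 6th dose, 5 doses have been given. Superposition: Cmin = C₀·(f + f² + … + f^5).
≈ 9.437 × (0.1088 + 0.0118 + 0.0013 + 0.0001 + 0.0000) ≈ 9.437 × 0.1220 ≈ 1.151 mcg/mL.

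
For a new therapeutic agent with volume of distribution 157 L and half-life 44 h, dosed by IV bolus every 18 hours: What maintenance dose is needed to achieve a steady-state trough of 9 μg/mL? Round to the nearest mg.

463 mg

τ/t½ = 18/44 ≈ 0.40909, so f = (1/2)^(18/44) ≈ 0.753098.
Cmin,ss = (D/Vd)·f/(1−f), so D = Cmin,ss·Vd·(1−f)/f.
D = 9 × 157 × (1−f)/f ≈ 9 × 157 × 0.32785 ≈ 463.25 mg.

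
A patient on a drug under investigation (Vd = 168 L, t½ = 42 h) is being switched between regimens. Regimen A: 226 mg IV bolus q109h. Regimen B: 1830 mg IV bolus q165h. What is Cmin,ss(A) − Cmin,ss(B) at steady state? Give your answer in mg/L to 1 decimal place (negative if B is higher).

Regimen A: f = (1/2)^(109/42) ≈ 0.1655; Cmin,ss = (226/168)·f/(1−f) ≈ 0.267 mg/L.
Regimen B: f = (1/2)^(165/42) ≈ 0.0657; Cmin,ss = (1830/168)·f/(1−f) ≈ 0.766 mg/L.
Difference ≈ 0.267 − 0.766 ≈ -0.499 mg/L.

-0.5 mg/L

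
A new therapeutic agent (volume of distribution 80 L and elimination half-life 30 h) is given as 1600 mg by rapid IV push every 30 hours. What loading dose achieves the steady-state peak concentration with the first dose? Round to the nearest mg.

3200 mg

f = (1/2)^(30/30) ≈ 0.500000; accumulation ratio R = 1/(1−f) ≈ 2.00000.
Loading dose to hit Cmax,ss on first dose: D_load = D_maint·R ≈ 1600 × 2.00000 ≈ 3200.00 mg.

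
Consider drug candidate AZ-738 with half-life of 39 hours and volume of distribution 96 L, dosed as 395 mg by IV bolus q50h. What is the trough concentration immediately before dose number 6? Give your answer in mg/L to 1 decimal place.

f = (1/2)^(τ/t½) = (1/2)^(50/39) ≈ 0.4112.
C₀ = D/Vd = 395/96 ≈ 4.115 mg/L.
Before the 6th dose, 5 doses have been given. Superposition: Cmin = C₀·(f + f² + … + f^5).
≈ 4.115 × (0.4112 + 0.1691 + 0.0695 + 0.0286 + 0.0118) ≈ 4.115 × 0.6902 ≈ 2.840 mg/L.

2.8 mg/L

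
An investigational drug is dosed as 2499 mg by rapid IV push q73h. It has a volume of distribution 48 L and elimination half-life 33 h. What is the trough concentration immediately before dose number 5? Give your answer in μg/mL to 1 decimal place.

14.3 μg/mL

f = (1/2)^(τ/t½) = (1/2)^(73/33) ≈ 0.2158.
C₀ = D/Vd = 2499/48 ≈ 52.062 μg/mL.
Before the 5th dose, 4 doses have been given. Superposition: Cmin = C₀·(f + f² + … + f^4).
≈ 52.062 × (0.2158 + 0.0466 + 0.0100 + 0.0022) ≈ 52.062 × 0.2746 ≈ 14.296 μg/mL.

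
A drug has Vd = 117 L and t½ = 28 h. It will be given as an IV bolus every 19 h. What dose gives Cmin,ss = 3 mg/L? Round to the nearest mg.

211 mg

τ/t½ = 19/28 ≈ 0.67857, so f = (1/2)^(19/28) ≈ 0.624784.
Cmin,ss = (D/Vd)·f/(1−f), so D = Cmin,ss·Vd·(1−f)/f.
D = 3 × 117 × (1−f)/f ≈ 3 × 117 × 0.60055 ≈ 210.79 mg.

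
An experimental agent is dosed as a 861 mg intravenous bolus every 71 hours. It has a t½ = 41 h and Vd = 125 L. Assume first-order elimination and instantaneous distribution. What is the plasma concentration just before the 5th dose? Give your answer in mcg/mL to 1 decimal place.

f = (1/2)^(τ/t½) = (1/2)^(71/41) ≈ 0.3011.
C₀ = D/Vd = 861/125 ≈ 6.888 mcg/mL.
Before the 5th dose, 4 doses have been given. Superposition: Cmin = C₀·(f + f² + … + f^4).
≈ 6.888 × (0.3011 + 0.0907 + 0.0273 + 0.0082) ≈ 6.888 × 0.4273 ≈ 2.943 mcg/mL.

2.9 mcg/mL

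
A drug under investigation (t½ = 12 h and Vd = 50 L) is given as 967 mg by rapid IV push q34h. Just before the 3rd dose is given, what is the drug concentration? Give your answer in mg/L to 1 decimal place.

3.1 mg/L

f = (1/2)^(τ/t½) = (1/2)^(34/12) ≈ 0.1403.
C₀ = D/Vd = 967/50 ≈ 19.340 mg/L.
Before the 3rd dose, 2 doses have been given. Superposition: Cmin = C₀·(f + f²).
≈ 19.340 × (0.1403 + 0.0197) ≈ 19.340 × 0.1600 ≈ 3.094 mg/L.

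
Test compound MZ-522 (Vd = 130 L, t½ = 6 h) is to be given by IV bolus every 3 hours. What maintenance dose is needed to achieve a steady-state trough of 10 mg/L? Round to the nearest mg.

538 mg

τ/t½ = 3/6 ≈ 0.5, so f = (1/2)^(3/6) ≈ 0.707107.
Cmin,ss = (D/Vd)·f/(1−f), so D = Cmin,ss·Vd·(1−f)/f.
D = 10 × 130 × (1−f)/f ≈ 10 × 130 × 0.41421 ≈ 538.47 mg.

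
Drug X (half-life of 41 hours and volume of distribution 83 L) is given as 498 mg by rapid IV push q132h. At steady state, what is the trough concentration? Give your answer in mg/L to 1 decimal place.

0.7 mg/L

τ/t½ = 132/41 ≈ 3.2195, so fraction remaining f = (1/2)^(132/41) ≈ 0.1074.
Accumulation ratio R = 1/(1 − f) ≈ 1/0.8926 ≈ 1.1203.
Single-dose peak C₀ = D/Vd = 498/83 ≈ 6.000 mg/L.
Steady-state peak Cmax,ss = C₀·R ≈ 6.000 × 1.1203 ≈ 6.722 mg/L.
Steady-state trough Cmin,ss = Cmax,ss·f ≈ 6.722 × 0.1074 ≈ 0.722 mg/L.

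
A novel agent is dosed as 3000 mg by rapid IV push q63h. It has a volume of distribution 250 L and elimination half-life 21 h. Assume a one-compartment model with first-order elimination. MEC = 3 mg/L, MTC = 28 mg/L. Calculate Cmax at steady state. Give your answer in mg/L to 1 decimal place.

13.7 mg/L

The dosing interval is 3 half-lives, so f = 2^(−3) = 0.125.
At steady state, R = 1/(1 − 0.125) = 8/7.
Single-dose peak C₀ = D/Vd = 3000/250 = 12 mg/L.
Steady-state peak Cmax,ss = C₀·R = 12 × 8/7 ≈ 13.714 mg/L.
Peak 13.7 mg/L vs MTC 28 mg/L: below toxic threshold.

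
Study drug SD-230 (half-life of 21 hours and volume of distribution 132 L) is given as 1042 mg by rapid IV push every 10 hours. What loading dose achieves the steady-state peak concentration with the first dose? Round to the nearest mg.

3707 mg

f = (1/2)^(10/21) ≈ 0.718873; accumulation ratio R = 1/(1−f) ≈ 3.55711.
Loading dose to hit Cmax,ss on first dose: D_load = D_maint·R ≈ 1042 × 3.55711 ≈ 3706.51 mg.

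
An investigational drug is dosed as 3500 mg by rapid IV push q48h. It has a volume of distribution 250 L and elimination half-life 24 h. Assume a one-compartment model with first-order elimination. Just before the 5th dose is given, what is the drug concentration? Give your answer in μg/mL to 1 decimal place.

f = (1/2)^(τ/t½) = (1/2)^(48/24) ≈ 0.2500.
C₀ = D/Vd = 3500/250 ≈ 14.000 μg/mL.
Before the 5th dose, 4 doses have been given. Superposition: Cmin = C₀·(f + f² + … + f^4).
≈ 14.000 × (0.2500 + 0.0625 + 0.0156 + 0.0039) ≈ 14.000 × 0.3320 ≈ 4.648 μg/mL.

4.6 μg/mL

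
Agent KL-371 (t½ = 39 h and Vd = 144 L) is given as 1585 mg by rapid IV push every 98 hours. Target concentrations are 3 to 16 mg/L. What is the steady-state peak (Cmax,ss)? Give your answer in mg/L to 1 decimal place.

13.3 mg/L

τ/t½ = 98/39 ≈ 2.5128, so fraction remaining f = (1/2)^(98/39) ≈ 0.1752.
At steady state, accumulation factor R = 1/(1 − e^(−kτ)) ≈ 1.2124.
Single-dose peak C₀ = D/Vd = 1585/144 ≈ 11.007 mg/L.
Cmax,ss = C₀/(1 − f) ≈ 11.007/0.8248 ≈ 13.345 mg/L.
Peak 13.3 mg/L vs MTC 16 mg/L: below toxic threshold.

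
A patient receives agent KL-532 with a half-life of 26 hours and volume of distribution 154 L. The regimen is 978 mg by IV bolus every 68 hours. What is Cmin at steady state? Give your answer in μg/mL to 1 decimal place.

Over one 68-h interval, 68/26 ≈ 2.6154 half-lives elapse, leaving f ≈ 0.1632 of each dose.
At steady state, accumulation factor R = 1/(1 − e^(−kτ)) ≈ 1.1950.
Each bolus raises the concentration by D/Vd = 978/154 ≈ 6.351 μg/mL.
Cmax,ss = C₀/(1 − f) ≈ 6.351/0.8368 ≈ 7.590 μg/mL.
Steady-state trough Cmin,ss = Cmax,ss·f ≈ 7.590 × 0.1632 ≈ 1.239 μg/mL.

1.2 μg/mL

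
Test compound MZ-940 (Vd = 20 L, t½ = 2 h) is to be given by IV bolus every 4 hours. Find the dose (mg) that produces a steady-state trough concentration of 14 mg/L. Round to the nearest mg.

τ/t½ = 4/2 ≈ 2, so f = (1/2)^(4/2) ≈ 0.250000.
Cmin,ss = (D/Vd)·f/(1−f), so D = Cmin,ss·Vd·(1−f)/f.
D = 14 × 20 × (1−f)/f ≈ 14 × 20 × 3.00000 ≈ 840.00 mg.

840 mg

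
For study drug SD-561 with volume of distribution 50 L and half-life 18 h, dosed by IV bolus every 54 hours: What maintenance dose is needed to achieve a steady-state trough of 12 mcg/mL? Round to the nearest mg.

4200 mg

τ/t½ = 54/18 ≈ 3, so f = (1/2)^(54/18) ≈ 0.125000.
Cmin,ss = (D/Vd)·f/(1−f), so D = Cmin,ss·Vd·(1−f)/f.
D = 12 × 50 × (1−f)/f ≈ 12 × 50 × 7.00000 ≈ 4200.00 mg.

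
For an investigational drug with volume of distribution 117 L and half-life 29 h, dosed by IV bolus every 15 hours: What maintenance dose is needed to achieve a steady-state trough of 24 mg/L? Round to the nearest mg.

τ/t½ = 15/29 ≈ 0.51724, so f = (1/2)^(15/29) ≈ 0.698707.
Cmin,ss = (D/Vd)·f/(1−f), so D = Cmin,ss·Vd·(1−f)/f.
D = 24 × 117 × (1−f)/f ≈ 24 × 117 × 0.43122 ≈ 1210.87 mg.

1211 mg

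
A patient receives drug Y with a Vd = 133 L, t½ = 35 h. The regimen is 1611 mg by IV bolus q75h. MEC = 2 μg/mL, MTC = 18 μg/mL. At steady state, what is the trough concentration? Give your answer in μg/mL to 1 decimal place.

3.5 μg/mL

Over one 75-h interval, 75/35 ≈ 2.1429 half-lives elapse, leaving f ≈ 0.2264 of each dose.
Accumulation ratio R = 1/(1 − f) ≈ 1/0.7736 ≈ 1.2927.
Single-dose peak C₀ = D/Vd = 1611/133 ≈ 12.113 μg/mL.
Cmax,ss = C₀/(1 − f) ≈ 12.113/0.7736 ≈ 15.658 μg/mL.
Steady-state trough Cmin,ss = Cmax,ss·f ≈ 15.658 × 0.2264 ≈ 3.545 μg/mL.
Trough 3.5 μg/mL vs MEC 2 μg/mL: adequate.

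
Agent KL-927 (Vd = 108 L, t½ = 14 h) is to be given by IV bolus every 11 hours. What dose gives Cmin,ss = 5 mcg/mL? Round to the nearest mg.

391 mg

τ/t½ = 11/14 ≈ 0.78571, so f = (1/2)^(11/14) ≈ 0.580065.
Cmin,ss = (D/Vd)·f/(1−f), so D = Cmin,ss·Vd·(1−f)/f.
D = 5 × 108 × (1−f)/f ≈ 5 × 108 × 0.72394 ≈ 390.93 mg.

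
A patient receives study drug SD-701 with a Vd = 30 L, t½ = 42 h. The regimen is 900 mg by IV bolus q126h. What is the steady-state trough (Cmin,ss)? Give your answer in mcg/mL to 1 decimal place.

The dosing interval is 3 half-lives, so f = 2^(−3) = 0.125.
Accumulation ratio R = 1/(1 − f) = 1/0.875 = 8/7.
Single-dose peak C₀ = D/Vd = 900/30 = 30 mcg/mL.
Steady-state peak Cmax,ss = C₀·R = 30 × 8/7 ≈ 34.286 mcg/mL.
Steady-state trough Cmin,ss = Cmax,ss·f ≈ 34.286 × 0.125 ≈ 4.286 mcg/mL.

4.3 mcg/mL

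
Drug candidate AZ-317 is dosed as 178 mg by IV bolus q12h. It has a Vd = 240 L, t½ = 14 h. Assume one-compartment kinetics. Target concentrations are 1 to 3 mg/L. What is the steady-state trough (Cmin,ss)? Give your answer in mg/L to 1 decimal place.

Over one 12-h interval, 12/14 ≈ 0.85714 half-lives elapse, leaving f ≈ 0.5520 of each dose.
Single-dose peak C₀ = D/Vd = 178/240 ≈ 0.742 mg/L.
Steady-state trough Cmin,ss = C₀·f/(1−f) ≈ 0.742 × 0.5520/0.4480 ≈ 0.914 mg/L.
Trough 0.9 mg/L vs MEC 1 mg/L: subtherapeutic.

0.9 mg/L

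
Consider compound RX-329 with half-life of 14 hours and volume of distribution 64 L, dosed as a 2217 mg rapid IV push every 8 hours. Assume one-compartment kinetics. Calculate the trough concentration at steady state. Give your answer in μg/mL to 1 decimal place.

Over one 8-h interval, 8/14 ≈ 0.57143 half-lives elapse, leaving f ≈ 0.6730 of each dose.
Each bolus raises the concentration by D/Vd = 2217/64 ≈ 34.641 μg/mL.
Steady-state trough Cmin,ss = C₀·f/(1−f) ≈ 34.641 × 0.6730/0.3270 ≈ 71.295 μg/mL.

71.3 μg/mL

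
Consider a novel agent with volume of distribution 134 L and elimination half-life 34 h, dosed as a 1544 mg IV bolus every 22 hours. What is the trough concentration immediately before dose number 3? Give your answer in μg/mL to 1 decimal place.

12.1 μg/mL

f = (1/2)^(τ/t½) = (1/2)^(22/34) ≈ 0.6386.
C₀ = D/Vd = 1544/134 ≈ 11.522 μg/mL.
Before the 3rd dose, 2 doses have been given. Superposition: Cmin = C₀·(f + f²).
≈ 11.522 × (0.6386 + 0.4078) ≈ 11.522 × 1.0464 ≈ 12.057 μg/mL.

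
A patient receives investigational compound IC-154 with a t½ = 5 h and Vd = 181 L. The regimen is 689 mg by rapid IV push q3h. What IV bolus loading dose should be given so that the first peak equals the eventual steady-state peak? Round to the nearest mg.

f = (1/2)^(3/5) ≈ 0.659754; accumulation ratio R = 1/(1−f) ≈ 2.93905.
Loading dose to hit Cmax,ss on first dose: D_load = D_maint·R ≈ 689 × 2.93905 ≈ 2025.01 mg.

2025 mg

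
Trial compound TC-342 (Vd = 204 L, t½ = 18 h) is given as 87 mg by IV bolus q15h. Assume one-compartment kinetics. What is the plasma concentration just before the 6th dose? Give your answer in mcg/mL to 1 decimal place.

0.5 mcg/mL

f = (1/2)^(τ/t½) = (1/2)^(15/18) ≈ 0.5612.
C₀ = D/Vd = 87/204 ≈ 0.426 mcg/mL.
Before the 6th dose, 5 doses have been given. Superposition: Cmin = C₀·(f + f² + … + f^5).
≈ 0.426 × (0.5612 + 0.3149 + 0.1767 + 0.0992 + 0.0557) ≈ 0.426 × 1.2077 ≈ 0.514 mcg/mL.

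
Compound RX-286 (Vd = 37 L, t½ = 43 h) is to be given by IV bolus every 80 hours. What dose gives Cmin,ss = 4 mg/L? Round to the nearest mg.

τ/t½ = 80/43 ≈ 1.8605, so f = (1/2)^(80/43) ≈ 0.275387.
Cmin,ss = (D/Vd)·f/(1−f), so D = Cmin,ss·Vd·(1−f)/f.
D = 4 × 37 × (1−f)/f ≈ 4 × 37 × 2.63125 ≈ 389.43 mg.

389 mg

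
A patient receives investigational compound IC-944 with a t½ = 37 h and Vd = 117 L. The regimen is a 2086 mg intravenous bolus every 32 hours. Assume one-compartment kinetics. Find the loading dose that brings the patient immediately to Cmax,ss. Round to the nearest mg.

f = (1/2)^(32/37) ≈ 0.549098; accumulation ratio R = 1/(1−f) ≈ 2.21778.
Loading dose to hit Cmax,ss on first dose: D_load = D_maint·R ≈ 2086 × 2.21778 ≈ 4626.29 mg.

4626 mg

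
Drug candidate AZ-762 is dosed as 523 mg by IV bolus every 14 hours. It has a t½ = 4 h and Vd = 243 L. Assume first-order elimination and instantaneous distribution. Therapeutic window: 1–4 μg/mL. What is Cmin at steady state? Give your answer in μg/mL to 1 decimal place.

τ/t½ = 14/4 ≈ 3.5, so fraction remaining f = (1/2)^(14/4) ≈ 0.0884.
Each bolus raises the concentration by D/Vd = 523/243 ≈ 2.152 μg/mL.
Steady-state trough Cmin,ss = C₀·f/(1−f) ≈ 2.152 × 0.0884/0.9116 ≈ 0.209 μg/mL.
Trough 0.2 μg/mL vs MEC 1 μg/mL: subtherapeutic.

0.2 μg/mL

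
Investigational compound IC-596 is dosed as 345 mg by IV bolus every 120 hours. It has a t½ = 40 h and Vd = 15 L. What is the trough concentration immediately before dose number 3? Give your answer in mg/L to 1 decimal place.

3.2 mg/L

f = (1/2)^(τ/t½) = (1/2)^(120/40) ≈ 0.1250.
C₀ = D/Vd = 345/15 ≈ 23.000 mg/L.
Before the 3rd dose, 2 doses have been given. Superposition: Cmin = C₀·(f + f²).
≈ 23.000 × (0.1250 + 0.0156) ≈ 23.000 × 0.1406 ≈ 3.234 mg/L.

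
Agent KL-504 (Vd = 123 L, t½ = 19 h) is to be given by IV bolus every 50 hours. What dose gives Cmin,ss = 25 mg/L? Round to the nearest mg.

15981 mg

τ/t½ = 50/19 ≈ 2.6316, so f = (1/2)^(50/19) ≈ 0.161367.
Cmin,ss = (D/Vd)·f/(1−f), so D = Cmin,ss·Vd·(1−f)/f.
D = 25 × 123 × (1−f)/f ≈ 25 × 123 × 5.19705 ≈ 15980.93 mg.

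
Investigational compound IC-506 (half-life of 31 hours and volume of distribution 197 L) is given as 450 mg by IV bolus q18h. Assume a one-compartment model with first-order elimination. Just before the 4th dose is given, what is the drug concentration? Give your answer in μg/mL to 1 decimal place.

3.2 μg/mL

f = (1/2)^(τ/t½) = (1/2)^(18/31) ≈ 0.6687.
C₀ = D/Vd = 450/197 ≈ 2.284 μg/mL.
Before the 4th dose, 3 doses have been given. Superposition: Cmin = C₀·(f + f² + … + f^3).
≈ 2.284 × (0.6687 + 0.4472 + 0.2990) ≈ 2.284 × 1.4149 ≈ 3.232 μg/mL.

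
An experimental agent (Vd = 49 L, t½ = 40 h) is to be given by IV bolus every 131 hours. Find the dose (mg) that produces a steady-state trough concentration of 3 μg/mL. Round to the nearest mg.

1276 mg

τ/t½ = 131/40 ≈ 3.275, so f = (1/2)^(131/40) ≈ 0.103306.
Cmin,ss = (D/Vd)·f/(1−f), so D = Cmin,ss·Vd·(1−f)/f.
D = 3 × 49 × (1−f)/f ≈ 3 × 49 × 8.67998 ≈ 1275.96 mg.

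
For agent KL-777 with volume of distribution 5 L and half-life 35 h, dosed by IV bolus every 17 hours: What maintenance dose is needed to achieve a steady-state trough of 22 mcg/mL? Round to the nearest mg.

44 mg

τ/t½ = 17/35 ≈ 0.48571, so f = (1/2)^(17/35) ≈ 0.714143.
Cmin,ss = (D/Vd)·f/(1−f), so D = Cmin,ss·Vd·(1−f)/f.
D = 22 × 5 × (1−f)/f ≈ 22 × 5 × 0.40028 ≈ 44.03 mg.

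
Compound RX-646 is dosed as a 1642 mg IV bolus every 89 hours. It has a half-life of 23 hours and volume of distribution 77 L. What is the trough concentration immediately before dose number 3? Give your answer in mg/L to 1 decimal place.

1.6 mg/L

f = (1/2)^(τ/t½) = (1/2)^(89/23) ≈ 0.0684.
C₀ = D/Vd = 1642/77 ≈ 21.325 mg/L.
Before the 3rd dose, 2 doses have been given. Superposition: Cmin = C₀·(f + f²).
≈ 21.325 × (0.0684 + 0.0047) ≈ 21.325 × 0.0731 ≈ 1.559 mg/L.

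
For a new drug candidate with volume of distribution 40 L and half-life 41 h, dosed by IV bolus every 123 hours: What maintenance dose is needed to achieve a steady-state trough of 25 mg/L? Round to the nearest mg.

τ/t½ = 123/41 ≈ 3, so f = (1/2)^(123/41) ≈ 0.125000.
Cmin,ss = (D/Vd)·f/(1−f), so D = Cmin,ss·Vd·(1−f)/f.
D = 25 × 40 × (1−f)/f ≈ 25 × 40 × 7.00000 ≈ 7000.00 mg.

7000 mg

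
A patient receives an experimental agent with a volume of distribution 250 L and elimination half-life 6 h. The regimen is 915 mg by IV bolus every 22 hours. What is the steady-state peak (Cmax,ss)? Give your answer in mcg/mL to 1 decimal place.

τ/t½ = 22/6 ≈ 3.6667, so fraction remaining f = (1/2)^(22/6) ≈ 0.0787.
At steady state, accumulation factor R = 1/(1 − e^(−kτ)) ≈ 1.0854.
Single-dose peak C₀ = D/Vd = 915/250 ≈ 3.660 mcg/mL.
Steady-state peak Cmax,ss = C₀·R ≈ 3.660 × 1.0854 ≈ 3.973 mcg/mL.

4.0 mcg/mL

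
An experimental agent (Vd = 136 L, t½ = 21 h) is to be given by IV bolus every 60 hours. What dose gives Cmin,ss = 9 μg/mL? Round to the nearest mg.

τ/t½ = 60/21 ≈ 2.8571, so f = (1/2)^(60/21) ≈ 0.138011.
Cmin,ss = (D/Vd)·f/(1−f), so D = Cmin,ss·Vd·(1−f)/f.
D = 9 × 136 × (1−f)/f ≈ 9 × 136 × 6.24580 ≈ 7644.86 mg.

7645 mg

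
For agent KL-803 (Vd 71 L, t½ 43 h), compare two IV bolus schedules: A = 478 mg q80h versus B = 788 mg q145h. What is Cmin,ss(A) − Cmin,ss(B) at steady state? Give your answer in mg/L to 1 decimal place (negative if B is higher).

1.4 mg/L

Regimen A: f = (1/2)^(80/43) ≈ 0.2754; Cmin,ss = (478/71)·f/(1−f) ≈ 2.559 mg/L.
Regimen B: f = (1/2)^(145/43) ≈ 0.0966; Cmin,ss = (788/71)·f/(1−f) ≈ 1.187 mg/L.
Difference ≈ 2.559 − 1.187 ≈ 1.372 mg/L.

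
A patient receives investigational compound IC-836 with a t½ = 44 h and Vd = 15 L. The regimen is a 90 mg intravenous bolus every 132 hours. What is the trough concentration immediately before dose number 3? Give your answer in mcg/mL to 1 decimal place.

0.8 mcg/mL

f = (1/2)^(τ/t½) = (1/2)^(132/44) ≈ 0.1250.
C₀ = D/Vd = 90/15 ≈ 6.000 mcg/mL.
Before the 3rd dose, 2 doses have been given. Superposition: Cmin = C₀·(f + f²).
≈ 6.000 × (0.1250 + 0.0156) ≈ 6.000 × 0.1406 ≈ 0.844 mcg/mL.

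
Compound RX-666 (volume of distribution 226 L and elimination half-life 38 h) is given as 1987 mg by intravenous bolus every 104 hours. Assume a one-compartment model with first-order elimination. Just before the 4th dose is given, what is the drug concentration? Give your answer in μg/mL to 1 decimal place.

f = (1/2)^(τ/t½) = (1/2)^(104/38) ≈ 0.1500.
C₀ = D/Vd = 1987/226 ≈ 8.792 μg/mL.
Before the 4th dose, 3 doses have been given. Superposition: Cmin = C₀·(f + f² + … + f^3).
≈ 8.792 × (0.1500 + 0.0225 + 0.0034) ≈ 8.792 × 0.1759 ≈ 1.547 μg/mL.

1.5 μg/mL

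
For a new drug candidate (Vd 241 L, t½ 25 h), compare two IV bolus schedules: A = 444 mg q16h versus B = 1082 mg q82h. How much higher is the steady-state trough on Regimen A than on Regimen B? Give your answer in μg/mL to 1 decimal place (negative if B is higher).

Regimen A: f = (1/2)^(16/25) ≈ 0.6417; Cmin,ss = (444/241)·f/(1−f) ≈ 3.300 μg/mL.
Regimen B: f = (1/2)^(82/25) ≈ 0.1029; Cmin,ss = (1082/241)·f/(1−f) ≈ 0.515 μg/mL.
Difference ≈ 3.300 − 0.515 ≈ 2.785 μg/mL.

2.8 μg/mL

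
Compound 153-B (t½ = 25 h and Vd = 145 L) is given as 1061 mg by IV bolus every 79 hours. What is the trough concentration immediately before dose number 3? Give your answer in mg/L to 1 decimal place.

f = (1/2)^(τ/t½) = (1/2)^(79/25) ≈ 0.1119.
C₀ = D/Vd = 1061/145 ≈ 7.317 mg/L.
Before the 3rd dose, 2 doses have been given. Superposition: Cmin = C₀·(f + f²).
≈ 7.317 × (0.1119 + 0.0125) ≈ 7.317 × 0.1244 ≈ 0.910 mg/L.

0.9 mg/L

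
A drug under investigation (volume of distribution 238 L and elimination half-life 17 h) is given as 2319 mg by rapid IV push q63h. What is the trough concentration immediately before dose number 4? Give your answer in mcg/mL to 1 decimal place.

0.8 mcg/mL

f = (1/2)^(τ/t½) = (1/2)^(63/17) ≈ 0.0766.
C₀ = D/Vd = 2319/238 ≈ 9.744 mcg/mL.
Before the 4th dose, 3 doses have been given. Superposition: Cmin = C₀·(f + f² + … + f^3).
≈ 9.744 × (0.0766 + 0.0059 + 0.0004) ≈ 9.744 × 0.0829 ≈ 0.808 mcg/mL.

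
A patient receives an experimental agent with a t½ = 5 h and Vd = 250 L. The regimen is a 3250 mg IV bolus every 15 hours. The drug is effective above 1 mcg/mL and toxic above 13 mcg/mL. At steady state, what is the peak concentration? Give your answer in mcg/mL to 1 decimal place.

τ = 15 h = 3 half-lives, so f = (1/2)^3 = 0.125.
At steady state, R = 1/(1 − 0.125) = 8/7.
Single-dose peak C₀ = D/Vd = 3250/250 = 13 mcg/mL.
Steady-state peak Cmax,ss = C₀·R = 13 × 8/7 ≈ 14.857 mcg/mL.
Peak 14.9 mcg/mL vs MTC 13 mcg/mL: exceeds toxic threshold.

14.9 mcg/mL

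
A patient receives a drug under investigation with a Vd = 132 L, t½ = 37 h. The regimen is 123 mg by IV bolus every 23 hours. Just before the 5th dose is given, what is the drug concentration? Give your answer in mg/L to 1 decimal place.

f = (1/2)^(τ/t½) = (1/2)^(23/37) ≈ 0.6499.
C₀ = D/Vd = 123/132 ≈ 0.932 mg/L.
Before the 5th dose, 4 doses have been given. Superposition: Cmin = C₀·(f + f² + … + f^4).
≈ 0.932 × (0.6499 + 0.4224 + 0.2745 + 0.1784) ≈ 0.932 × 1.5252 ≈ 1.421 mg/L.

1.4 mg/L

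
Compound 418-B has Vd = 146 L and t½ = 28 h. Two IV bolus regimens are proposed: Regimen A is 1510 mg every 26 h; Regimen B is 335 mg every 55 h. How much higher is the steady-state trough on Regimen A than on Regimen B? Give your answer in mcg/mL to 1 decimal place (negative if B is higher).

Regimen A: f = (1/2)^(26/28) ≈ 0.5254; Cmin,ss = (1510/146)·f/(1−f) ≈ 11.449 mcg/mL.
Regimen B: f = (1/2)^(55/28) ≈ 0.2563; Cmin,ss = (335/146)·f/(1−f) ≈ 0.791 mcg/mL.
Difference ≈ 11.449 − 0.791 ≈ 10.658 mcg/mL.

10.7 mcg/mL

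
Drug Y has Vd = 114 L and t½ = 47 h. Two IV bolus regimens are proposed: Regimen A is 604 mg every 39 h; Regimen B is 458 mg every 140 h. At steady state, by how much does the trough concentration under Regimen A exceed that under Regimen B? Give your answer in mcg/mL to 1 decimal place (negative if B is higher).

Regimen A: f = (1/2)^(39/47) ≈ 0.5626; Cmin,ss = (604/114)·f/(1−f) ≈ 6.815 mcg/mL.
Regimen B: f = (1/2)^(140/47) ≈ 0.1269; Cmin,ss = (458/114)·f/(1−f) ≈ 0.584 mcg/mL.
Difference ≈ 6.815 − 0.584 ≈ 6.231 mcg/mL.

6.2 mcg/mL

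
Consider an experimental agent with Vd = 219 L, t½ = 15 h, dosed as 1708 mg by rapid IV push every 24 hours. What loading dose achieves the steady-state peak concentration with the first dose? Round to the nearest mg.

2549 mg

f = (1/2)^(24/15) ≈ 0.329877; accumulation ratio R = 1/(1−f) ≈ 1.49226.
Loading dose to hit Cmax,ss on first dose: D_load = D_maint·R ≈ 1708 × 1.49226 ≈ 2548.78 mg.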